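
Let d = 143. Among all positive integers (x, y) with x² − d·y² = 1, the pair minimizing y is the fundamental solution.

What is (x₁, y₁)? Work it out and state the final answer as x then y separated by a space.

√143 → a₀=11, period (1,22); ℓ=2 even so k=1
i=0: a=11 ⇒ p=11, q=1
i=1: a=1 ⇒ p=12, q=1
(x₁, y₁) = (12, 1);  12² − 143·1² = 1 ✓

12 1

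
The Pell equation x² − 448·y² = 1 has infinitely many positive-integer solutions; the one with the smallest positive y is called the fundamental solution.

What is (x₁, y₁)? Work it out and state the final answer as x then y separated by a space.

127 6

[21; 6,42] for √448; ℓ=2 ⇒ convergent index 1
i=0: a=21 ⇒ p=21, q=1
i=1: a=6 ⇒ p=127, q=6
(x₁, y₁) = (127, 6);  127² − 448·6² = 1 ✓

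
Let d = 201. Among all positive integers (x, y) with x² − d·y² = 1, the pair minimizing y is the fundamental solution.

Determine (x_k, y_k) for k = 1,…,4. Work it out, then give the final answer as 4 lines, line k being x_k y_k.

√201 = [14; 5,1,1,1,2,…,1,5,28, …], period ℓ=14 (even) → k=13
a_0=14:  p_0=14·1+0=14,  q_0=14·0+1=1
a_1=5:  p_1=5·14+1=71,  q_1=5·1+0=5
a_2=1:  p_2=1·71+14=85,  q_2=1·5+1=6
a_3=1:  p_3=1·85+71=156,  q_3=1·6+5=11
…
a_6=1:  p_6=1·638+241=879,  q_6=1·45+17=62
…
a_8=1:  p_8=1·7670+879=8549,  q_8=1·541+62=603
a_9=2:  p_9=2·8549+7670=24768,  q_9=2·603+541=1747
a_10=1:  p_10=1·24768+8549=33317,  q_10=1·1747+603=2350
…
a_12=1:  p_12=1·58085+33317=91402,  q_12=1·4097+2350=6447
a_13=5:  p_13=5·91402+58085=515095,  q_13=5·6447+4097=36332
fundamental: x₁=515095, y₁=36332  (since 265322859025 − 201·1320014224 = 1)
(515095+36332√201)^2 = 530645718049 + 37428863080√201
(515095+36332√201)^3 = 546665912276384215 + 38558840456348868√201
(515095+36332√201)^4 = 563169756167477608732801 + 39722931849688611461840√201

515095 36332
530645718049 37428863080
546665912276384215 38558840456348868
563169756167477608732801 39722931849688611461840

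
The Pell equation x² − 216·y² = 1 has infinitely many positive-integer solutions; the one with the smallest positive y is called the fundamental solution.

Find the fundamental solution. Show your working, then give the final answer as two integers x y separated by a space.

485 33

[14; 1,2,3,2,1,28] for √216; ℓ=6 ⇒ convergent index 5
k=0  a_k=14  p_k/q_k = 14/1
k=1  a_k=1  p_k/q_k = 15/1
…
k=3  a_k=3  p_k/q_k = 147/10
k=4  a_k=2  p_k/q_k = 338/23
k=5  a_k=1  p_k/q_k = 485/33
fundamental: x₁=485, y₁=33  (since 235225 − 216·1089 = 1)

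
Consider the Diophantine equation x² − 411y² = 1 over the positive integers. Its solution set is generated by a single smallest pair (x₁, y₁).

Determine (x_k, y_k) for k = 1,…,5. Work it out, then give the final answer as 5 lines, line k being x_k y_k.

d=411: √d = [20; 3,1,1,1,19,1,1,1,3,40] (ℓ=10, even), read p_9/q_9
i=0: a=20 ⇒ p=20, q=1
i=1: a=3 ⇒ p=61, q=3
i=2: a=1 ⇒ p=81, q=4
…
i=4: a=1 ⇒ p=223, q=11
i=5: a=19 ⇒ p=4379, q=216
i=6: a=1 ⇒ p=4602, q=227
i=7: a=1 ⇒ p=8981, q=443
i=8: a=1 ⇒ p=13583, q=670
i=9: a=3 ⇒ p=49730, q=2453
(x₁, y₁) = (49730, 2453);  49730² − 411·2453² = 1 ✓
k=2:  x_2 = 49730·49730+411·2453·2453 = 4946145799,  y_2 = 49730·2453+2453·49730 = 243975380
k=3:  x_3 = 49730·4946145799+411·2453·243975380 = 491943661118810,  y_3 = 49730·243975380+2453·4946145799 = 24265791292347
k=4:  x_4 = 49730·491943661118810+411·2453·24265791292347 = 48928716529930696801,  y_4 = 49730·24265791292347+2453·491943661118810 = 2413475601692857240
k=5:  x_5 = 49730·48928716529930696801+411·2453·2413475601692857240 = 4866450145574963442708650,  y_5 = 49730·2413475601692857240+2453·48928716529930696801 = 240044283320105789798053

49730 2453
4946145799 243975380
491943661118810 24265791292347
48928716529930696801 2413475601692857240
4866450145574963442708650 240044283320105789798053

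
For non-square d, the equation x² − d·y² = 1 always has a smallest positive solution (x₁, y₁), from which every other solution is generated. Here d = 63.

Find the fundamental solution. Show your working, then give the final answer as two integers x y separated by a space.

8 1

√63 → a₀=7, period (1,14); ℓ=2 even so k=1
k=0  a_k=7  p_k/q_k = 7/1
k=1  a_k=1  p_k/q_k = 8/1
fundamental: x₁=8, y₁=1  (since 64 − 63·1 = 1)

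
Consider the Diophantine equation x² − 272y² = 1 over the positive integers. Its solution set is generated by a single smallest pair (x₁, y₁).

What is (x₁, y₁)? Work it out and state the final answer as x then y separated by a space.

√272 = [16; 2,32, …], period ℓ=2 (even) → k=1
k=0  a_k=16  p_k/q_k = 16/1
k=1  a_k=2  p_k/q_k = 33/2
fundamental: x₁=33, y₁=2  (since 1089 − 272·4 = 1)

33 2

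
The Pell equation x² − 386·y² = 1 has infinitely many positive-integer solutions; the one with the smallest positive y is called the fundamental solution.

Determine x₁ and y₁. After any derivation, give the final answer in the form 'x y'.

[19; 1,1,1,4,1,18,1,4,1,1,1,38] for √386; ℓ=12 ⇒ convergent index 11
k=0  a_k=19  p_k/q_k = 19/1
…
k=3  a_k=1  p_k/q_k = 59/3
k=4  a_k=4  p_k/q_k = 275/14
…
k=6  a_k=18  p_k/q_k = 6287/320
k=7  a_k=1  p_k/q_k = 6621/337
k=8  a_k=4  p_k/q_k = 32771/1668
k=9  a_k=1  p_k/q_k = 39392/2005
k=10  a_k=1  p_k/q_k = 72163/3673
k=11  a_k=1  p_k/q_k = 111555/5678
(x₁, y₁) = (111555, 5678);  111555² − 386·5678² = 1 ✓

111555 5678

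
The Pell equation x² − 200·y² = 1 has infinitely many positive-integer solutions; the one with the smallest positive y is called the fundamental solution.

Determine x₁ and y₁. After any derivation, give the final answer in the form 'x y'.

99 7

√200 = [14; 7,28, …], period ℓ=2 (even) → k=1
i=0: a=14 ⇒ p=14, q=1
i=1: a=7 ⇒ p=99, q=7
→ (99, 7).  Check: 99²=9801, 200·7²=9800, difference 1.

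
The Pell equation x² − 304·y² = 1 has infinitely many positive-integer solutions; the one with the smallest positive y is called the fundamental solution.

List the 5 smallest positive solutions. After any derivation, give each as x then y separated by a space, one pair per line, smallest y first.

57799 3315
6681448801 383207370
772362118440199 44298005553945
89283516160768675201 5120760845641726740
10320995900380175197444999 591949712190194322136575

[17; 2,3,2,1,1,1,1,1,2,3,2,34] for √304; ℓ=12 ⇒ convergent index 11
i=0: a=17 ⇒ p=17, q=1
…
i=2: a=3 ⇒ p=122, q=7
…
i=5: a=1 ⇒ p=680, q=39
…
i=7: a=1 ⇒ p=1761, q=101
i=8: a=1 ⇒ p=2842, q=163
…
i=10: a=3 ⇒ p=25177, q=1444
i=11: a=2 ⇒ p=57799, q=3315
→ (57799, 3315).  Check: 57799²=3340724401, 304·3315²=3340724400, difference 1.
(x_2, y_2) = (57799·57799 + 304·3315·3315, 57799·3315 + 3315·57799) = (6681448801, 383207370)
(x_3, y_3) = (57799·6681448801 + 304·3315·383207370, 57799·383207370 + 3315·6681448801) = (772362118440199, 44298005553945)
(x_4, y_4) = (57799·772362118440199 + 304·3315·44298005553945, 57799·44298005553945 + 3315·772362118440199) = (89283516160768675201, 5120760845641726740)
(x_5, y_5) = (57799·89283516160768675201 + 304·3315·5120760845641726740, 57799·5120760845641726740 + 3315·89283516160768675201) = (10320995900380175197444999, 591949712190194322136575)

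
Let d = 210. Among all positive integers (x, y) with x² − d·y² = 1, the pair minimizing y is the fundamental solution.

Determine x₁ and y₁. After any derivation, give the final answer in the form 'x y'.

29 2

[14; 2,28] for √210; ℓ=2 ⇒ convergent index 1
i=0: a=14 ⇒ p=14, q=1
i=1: a=2 ⇒ p=29, q=2
→ (29, 2).  Check: 29²=841, 210·2²=840, difference 1.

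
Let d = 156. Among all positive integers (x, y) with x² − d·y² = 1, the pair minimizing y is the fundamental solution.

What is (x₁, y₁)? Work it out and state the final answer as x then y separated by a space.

25 2

√156 = [12; 2,24, …], period ℓ=2 (even) → k=1
step 0: (12, 1)  from 12·(1,0) + (0,1)
step 1: (25, 2)  from 2·(12,1) + (1,0)
(x₁, y₁) = (25, 2);  25² − 156·2² = 1 ✓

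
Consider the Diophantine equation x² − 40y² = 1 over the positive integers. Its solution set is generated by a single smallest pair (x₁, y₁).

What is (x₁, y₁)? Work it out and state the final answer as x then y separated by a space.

√40 → a₀=6, period (3,12); ℓ=2 even so k=1
i=0: a=6 ⇒ p=6, q=1
i=1: a=3 ⇒ p=19, q=3
(x₁, y₁) = (19, 3);  19² − 40·3² = 1 ✓

19 3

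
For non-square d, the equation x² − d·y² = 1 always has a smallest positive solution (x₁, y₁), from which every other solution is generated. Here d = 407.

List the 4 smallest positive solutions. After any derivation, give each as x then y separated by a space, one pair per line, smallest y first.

d=407: √d = [20; 5,1,2,1,5,40] (ℓ=6, even), read p_5/q_5
step 0: (20, 1)  from 20·(1,0) + (0,1)
…
step 4: (464, 23)  from 1·(343,17) + (121,6)
step 5: (2663, 132)  from 5·(464,23) + (343,17)
(x₁, y₁) = (2663, 132);  2663² − 407·132² = 1 ✓
n=2: (2663,132)∘(2663,132) = (2663·2663+407·132·132, 2663·132+132·2663) = (14183137,703032)
n=3: (14183137,703032)∘(2663,132) = (2663·14183137+407·132·703032, 2663·703032+132·14183137) = (75539384999,3744348300)
n=4: (75539384999,3744348300)∘(2663,132) = (2663·75539384999+407·132·3744348300, 2663·3744348300+132·75539384999) = (402322750321537,19942398342768)

2663 132
14183137 703032
75539384999 3744348300
402322750321537 19942398342768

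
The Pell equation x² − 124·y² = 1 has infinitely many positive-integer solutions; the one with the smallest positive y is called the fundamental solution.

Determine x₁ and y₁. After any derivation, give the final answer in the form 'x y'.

4620799 414960

√124 → a₀=11, period (7,2,1,1,1,…,2,7,22); ℓ=16 even so k=15
i=0: a=11 ⇒ p=11, q=1
…
i=2: a=2 ⇒ p=167, q=15
…
i=5: a=1 ⇒ p=657, q=59
i=6: a=3 ⇒ p=2383, q=214
…
i=10: a=3 ⇒ p=67292, q=6043
…
i=12: a=1 ⇒ p=152167, q=13665
…
i=14: a=2 ⇒ p=626251, q=56239
i=15: a=7 ⇒ p=4620799, q=414960
→ (4620799, 414960).  Check: 4620799²=21351783398401, 124·414960²=21351783398400, difference 1.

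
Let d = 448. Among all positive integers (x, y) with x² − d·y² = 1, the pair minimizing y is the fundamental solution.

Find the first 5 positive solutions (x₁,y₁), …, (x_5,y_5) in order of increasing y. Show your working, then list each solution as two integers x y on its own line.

[21; 6,42] for √448; ℓ=2 ⇒ convergent index 1
k=0  a_k=21  p_k/q_k = 21/1
k=1  a_k=6  p_k/q_k = 127/6
→ (127, 6).  Check: 127²=16129, 448·6²=16128, difference 1.
n=2: (127,6)∘(127,6) = (127·127+448·6·6, 127·6+6·127) = (32257,1524)
n=3: (32257,1524)∘(127,6) = (127·32257+448·6·1524, 127·1524+6·32257) = (8193151,387090)
n=4: (8193151,387090)∘(127,6) = (127·8193151+448·6·387090, 127·387090+6·8193151) = (2081028097,98319336)
n=5: (2081028097,98319336)∘(127,6) = (127·2081028097+448·6·98319336, 127·98319336+6·2081028097) = (528572943487,24972724254)

127 6
32257 1524
8193151 387090
2081028097 98319336
528572943487 24972724254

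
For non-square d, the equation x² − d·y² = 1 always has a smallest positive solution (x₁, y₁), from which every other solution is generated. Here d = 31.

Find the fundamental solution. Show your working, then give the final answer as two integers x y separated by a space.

1520 273

√31 = [5; 1,1,3,5,3,1,1,10, …], period ℓ=8 (even) → k=7
k=0  a_k=5  p_k/q_k = 5/1
…
k=3  a_k=3  p_k/q_k = 39/7
…
k=6  a_k=1  p_k/q_k = 863/155
k=7  a_k=1  p_k/q_k = 1520/273
→ (1520, 273).  Check: 1520²=2310400, 31·273²=2310399, difference 1.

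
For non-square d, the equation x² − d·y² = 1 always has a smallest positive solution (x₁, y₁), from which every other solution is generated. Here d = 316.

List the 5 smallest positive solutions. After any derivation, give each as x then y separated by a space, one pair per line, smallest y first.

12799 720
327628801 18430560
8386642035199 471785474160
214681262489395201 12076764549117120
5495410948816896319999 309141018456514563600

√316 = [17; 1,3,2,8,2,3,1,34, …], period ℓ=8 (even) → k=7
a_0=17:  p_0=17·1+0=17,  q_0=17·0+1=1
…
a_5=2:  p_5=2·1351+160=2862,  q_5=2·76+9=161
a_6=3:  p_6=3·2862+1351=9937,  q_6=3·161+76=559
a_7=1:  p_7=1·9937+2862=12799,  q_7=1·559+161=720
fundamental: x₁=12799, y₁=720  (since 163814401 − 316·518400 = 1)
n=2: (12799,720)∘(12799,720) = (12799·12799+316·720·720, 12799·720+720·12799) = (327628801,18430560)
n=3: (327628801,18430560)∘(12799,720) = (12799·327628801+316·720·18430560, 12799·18430560+720·327628801) = (8386642035199,471785474160)
n=4: (8386642035199,471785474160)∘(12799,720) = (12799·8386642035199+316·720·471785474160, 12799·471785474160+720·8386642035199) = (214681262489395201,12076764549117120)
n=5: (214681262489395201,12076764549117120)∘(12799,720) = (12799·214681262489395201+316·720·12076764549117120, 12799·12076764549117120+720·214681262489395201) = (5495410948816896319999,309141018456514563600)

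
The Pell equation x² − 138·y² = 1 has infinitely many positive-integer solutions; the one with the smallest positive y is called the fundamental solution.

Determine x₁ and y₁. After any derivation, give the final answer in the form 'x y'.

47 4

√138 → a₀=11, period (1,2,1,22); ℓ=4 even so k=3
k=0  a_k=11  p_k/q_k = 11/1
k=1  a_k=1  p_k/q_k = 12/1
k=2  a_k=2  p_k/q_k = 35/3
k=3  a_k=1  p_k/q_k = 47/4
→ (47, 4).  Check: 47²=2209, 138·4²=2208, difference 1.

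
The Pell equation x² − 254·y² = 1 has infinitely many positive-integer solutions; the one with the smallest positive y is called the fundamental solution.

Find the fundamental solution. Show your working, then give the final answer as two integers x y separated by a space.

255 16

√254 → a₀=15, period (1,14,1,30); ℓ=4 even so k=3
step 0: (15, 1)  from 15·(1,0) + (0,1)
step 1: (16, 1)  from 1·(15,1) + (1,0)
step 2: (239, 15)  from 14·(16,1) + (15,1)
step 3: (255, 16)  from 1·(239,15) + (16,1)
→ (255, 16).  Check: 255²=65025, 254·16²=65024, difference 1.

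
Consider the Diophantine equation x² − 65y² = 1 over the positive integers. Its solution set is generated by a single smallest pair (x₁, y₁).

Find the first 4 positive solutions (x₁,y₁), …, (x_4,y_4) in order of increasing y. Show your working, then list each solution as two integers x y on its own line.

d=65: √d = [8; 16] (ℓ=1, odd), read p_1/q_1
k=0  a_k=8  p_k/q_k = 8/1
k=1  a_k=16  p_k/q_k = 129/16
(x₁, y₁) = (129, 16);  129² − 65·16² = 1 ✓
n=2: (129,16)∘(129,16) = (129·129+65·16·16, 129·16+16·129) = (33281,4128)
n=3: (33281,4128)∘(129,16) = (129·33281+65·16·4128, 129·4128+16·33281) = (8586369,1065008)
n=4: (8586369,1065008)∘(129,16) = (129·8586369+65·16·1065008, 129·1065008+16·8586369) = (2215249921,274767936)

129 16
33281 4128
8586369 1065008
2215249921 274767936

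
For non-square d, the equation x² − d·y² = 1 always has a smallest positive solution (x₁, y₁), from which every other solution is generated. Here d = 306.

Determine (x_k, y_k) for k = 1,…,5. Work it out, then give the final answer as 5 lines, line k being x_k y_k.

√306 → a₀=17, period (2,34); ℓ=2 even so k=1
a_0=17:  p_0=17·1+0=17,  q_0=17·0+1=1
a_1=2:  p_1=2·17+1=35,  q_1=2·1+0=2
→ (35, 2).  Check: 35²=1225, 306·2²=1224, difference 1.
k=2:  x_2 = 35·35+306·2·2 = 2449,  y_2 = 35·2+2·35 = 140
k=3:  x_3 = 35·2449+306·2·140 = 171395,  y_3 = 35·140+2·2449 = 9798
k=4:  x_4 = 35·171395+306·2·9798 = 11995201,  y_4 = 35·9798+2·171395 = 685720
k=5:  x_5 = 35·11995201+306·2·685720 = 839492675,  y_5 = 35·685720+2·11995201 = 47990602

35 2
2449 140
171395 9798
11995201 685720
839492675 47990602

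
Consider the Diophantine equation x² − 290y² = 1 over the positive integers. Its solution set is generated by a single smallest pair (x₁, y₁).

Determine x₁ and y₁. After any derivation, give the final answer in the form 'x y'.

579 34

√290 → a₀=17, period (34); ℓ=1 odd so k=1
k=0  a_k=17  p_k/q_k = 17/1
k=1  a_k=34  p_k/q_k = 579/34
(x₁, y₁) = (579, 34);  579² − 290·34² = 1 ✓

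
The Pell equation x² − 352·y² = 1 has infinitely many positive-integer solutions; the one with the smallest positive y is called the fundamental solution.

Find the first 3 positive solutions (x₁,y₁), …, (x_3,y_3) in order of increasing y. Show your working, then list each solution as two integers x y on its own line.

77617 4137
12048797377 642203058
1870383011943601 99691749501435

d=352: √d = [18; 1,3,5,9,5,3,1,36] (ℓ=8, even), read p_7/q_7
i=0: a=18 ⇒ p=18, q=1
…
i=3: a=5 ⇒ p=394, q=21
…
i=5: a=5 ⇒ p=18499, q=986
i=6: a=3 ⇒ p=59118, q=3151
i=7: a=1 ⇒ p=77617, q=4137
→ (77617, 4137).  Check: 77617²=6024398689, 352·4137²=6024398688, difference 1.
(x_2, y_2) = (77617·77617 + 352·4137·4137, 77617·4137 + 4137·77617) = (12048797377, 642203058)
(x_3, y_3) = (77617·12048797377 + 352·4137·642203058, 77617·642203058 + 4137·12048797377) = (1870383011943601, 99691749501435)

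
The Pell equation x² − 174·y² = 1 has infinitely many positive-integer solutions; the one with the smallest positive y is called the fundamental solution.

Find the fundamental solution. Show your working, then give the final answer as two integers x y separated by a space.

1451 110

d=174: √d = [13; 5,4,5,26] (ℓ=4, even), read p_3/q_3
a_0=13:  p_0=13·1+0=13,  q_0=13·0+1=1
a_1=5:  p_1=5·13+1=66,  q_1=5·1+0=5
a_2=4:  p_2=4·66+13=277,  q_2=4·5+1=21
a_3=5:  p_3=5·277+66=1451,  q_3=5·21+5=110
→ (1451, 110).  Check: 1451²=2105401, 174·110²=2105400, difference 1.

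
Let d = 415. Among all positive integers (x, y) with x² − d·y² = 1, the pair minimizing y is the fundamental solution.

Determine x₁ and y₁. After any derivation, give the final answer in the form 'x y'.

18412804 903849

d=415: √d = [20; 2,1,2,4,6,…,1,2,40] (ℓ=16, even), read p_15/q_15
a_0=20:  p_0=20·1+0=20,  q_0=20·0+1=1
…
a_2=1:  p_2=1·41+20=61,  q_2=1·2+1=3
…
a_4=4:  p_4=4·163+61=713,  q_4=4·8+3=35
…
a_9=1:  p_9=1·33939+9595=43534,  q_9=1·1666+471=2137
…
a_13=2:  p_13=2·2110961+508372=4730294,  q_13=2·103623+24955=232201
a_14=1:  p_14=1·4730294+2110961=6841255,  q_14=1·232201+103623=335824
a_15=2:  p_15=2·6841255+4730294=18412804,  q_15=2·335824+232201=903849
→ (18412804, 903849).  Check: 18412804²=339031351142416, 415·903849²=339031351142415, difference 1.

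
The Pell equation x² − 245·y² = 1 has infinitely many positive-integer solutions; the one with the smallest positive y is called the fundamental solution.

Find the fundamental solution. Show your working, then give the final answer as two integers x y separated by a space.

51841 3312

[15; 1,1,1,7,6,7,1,1,1,30] for √245; ℓ=10 ⇒ convergent index 9
a_0=15:  p_0=15·1+0=15,  q_0=15·0+1=1
a_1=1:  p_1=1·15+1=16,  q_1=1·1+0=1
a_2=1:  p_2=1·16+15=31,  q_2=1·1+1=2
…
a_4=7:  p_4=7·47+31=360,  q_4=7·3+2=23
…
a_8=1:  p_8=1·18016+15809=33825,  q_8=1·1151+1010=2161
a_9=1:  p_9=1·33825+18016=51841,  q_9=1·2161+1151=3312
(x₁, y₁) = (51841, 3312);  51841² − 245·3312² = 1 ✓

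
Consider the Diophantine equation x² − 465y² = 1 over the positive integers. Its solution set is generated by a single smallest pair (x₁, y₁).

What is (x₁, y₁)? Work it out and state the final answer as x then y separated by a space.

15871 736

[21; 1,1,3,2,2,2,3,1,1,42] for √465; ℓ=10 ⇒ convergent index 9
step 0: (21, 1)  from 21·(1,0) + (0,1)
step 1: (22, 1)  from 1·(21,1) + (1,0)
…
step 4: (345, 16)  from 2·(151,7) + (43,2)
…
step 8: (8949, 415)  from 1·(6922,321) + (2027,94)
step 9: (15871, 736)  from 1·(8949,415) + (6922,321)
→ (15871, 736).  Check: 15871²=251888641, 465·736²=251888640, difference 1.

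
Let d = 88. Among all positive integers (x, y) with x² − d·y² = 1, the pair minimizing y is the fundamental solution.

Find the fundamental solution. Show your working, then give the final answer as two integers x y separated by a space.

√88 = [9; 2,1,1,1,2,18, …], period ℓ=6 (even) → k=5
i=0: a=9 ⇒ p=9, q=1
…
i=2: a=1 ⇒ p=28, q=3
i=3: a=1 ⇒ p=47, q=5
i=4: a=1 ⇒ p=75, q=8
i=5: a=2 ⇒ p=197, q=21
(x₁, y₁) = (197, 21);  197² − 88·21² = 1 ✓

197 21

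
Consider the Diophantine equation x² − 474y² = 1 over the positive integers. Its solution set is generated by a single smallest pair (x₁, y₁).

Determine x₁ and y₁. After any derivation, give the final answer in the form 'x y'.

193549 8890

[21; 1,3,2,1,1,…,3,1,42] for √474; ℓ=14 ⇒ convergent index 13
k=0  a_k=21  p_k/q_k = 21/1
…
k=4  a_k=1  p_k/q_k = 283/13
…
k=7  a_k=6  p_k/q_k = 5051/232
…
k=9  a_k=1  p_k/q_k = 10864/499
…
k=11  a_k=2  p_k/q_k = 44218/2031
k=12  a_k=3  p_k/q_k = 149331/6859
k=13  a_k=1  p_k/q_k = 193549/8890
→ (193549, 8890).  Check: 193549²=37461215401, 474·8890²=37461215400, difference 1.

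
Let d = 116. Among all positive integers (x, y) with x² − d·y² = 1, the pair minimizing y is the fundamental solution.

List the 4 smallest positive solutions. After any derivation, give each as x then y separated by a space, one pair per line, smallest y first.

√116 → a₀=10, period (1,3,2,1,4,1,2,3,1,20); ℓ=10 even so k=9
a_0=10:  p_0=10·1+0=10,  q_0=10·0+1=1
…
a_5=4:  p_5=4·140+97=657,  q_5=4·13+9=61
…
a_8=3:  p_8=3·2251+797=7550,  q_8=3·209+74=701
a_9=1:  p_9=1·7550+2251=9801,  q_9=1·701+209=910
→ (9801, 910).  Check: 9801²=96059601, 116·910²=96059600, difference 1.
n=2: (9801,910)∘(9801,910) = (9801·9801+116·910·910, 9801·910+910·9801) = (192119201,17837820)
n=3: (192119201,17837820)∘(9801,910) = (9801·192119201+116·910·17837820, 9801·17837820+910·192119201) = (3765920568201,349656946730)
n=4: (3765920568201,349656946730)∘(9801,910) = (9801·3765920568201+116·910·349656946730, 9801·349656946730+910·3765920568201) = (73819574785756801,6853975451963640)

9801 910
192119201 17837820
3765920568201 349656946730
73819574785756801 6853975451963640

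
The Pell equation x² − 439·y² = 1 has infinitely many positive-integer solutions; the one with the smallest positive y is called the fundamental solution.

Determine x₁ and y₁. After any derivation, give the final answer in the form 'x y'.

[20; 1,19,1,40] for √439; ℓ=4 ⇒ convergent index 3
k=0  a_k=20  p_k/q_k = 20/1
k=1  a_k=1  p_k/q_k = 21/1
k=2  a_k=19  p_k/q_k = 419/20
k=3  a_k=1  p_k/q_k = 440/21
(x₁, y₁) = (440, 21);  440² − 439·21² = 1 ✓

440 21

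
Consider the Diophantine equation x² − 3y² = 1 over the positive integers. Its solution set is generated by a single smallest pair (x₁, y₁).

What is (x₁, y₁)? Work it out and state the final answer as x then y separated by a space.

2 1

√3 = [1; 1,2, …], period ℓ=2 (even) → k=1
a_0=1:  p_0=1·1+0=1,  q_0=1·0+1=1
a_1=1:  p_1=1·1+1=2,  q_1=1·1+0=1
(x₁, y₁) = (2, 1);  2² − 3·1² = 1 ✓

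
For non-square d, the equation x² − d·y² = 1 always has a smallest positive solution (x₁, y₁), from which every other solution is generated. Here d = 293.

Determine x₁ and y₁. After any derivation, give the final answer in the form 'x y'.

d=293: √d = [17; 8,1,1,8,34] (ℓ=5, odd), read p_9/q_9
step 0: (17, 1)  from 17·(1,0) + (0,1)
step 1: (137, 8)  from 8·(17,1) + (1,0)
step 2: (154, 9)  from 1·(137,8) + (17,1)
step 3: (291, 17)  from 1·(154,9) + (137,8)
step 4: (2482, 145)  from 8·(291,17) + (154,9)
step 5: (84679, 4947)  from 34·(2482,145) + (291,17)
step 6: (679914, 39721)  from 8·(84679,4947) + (2482,145)
step 7: (764593, 44668)  from 1·(679914,39721) + (84679,4947)
step 8: (1444507, 84389)  from 1·(764593,44668) + (679914,39721)
step 9: (12320649, 719780)  from 8·(1444507,84389) + (764593,44668)
(x₁, y₁) = (12320649, 719780);  12320649² − 293·719780² = 1 ✓

12320649 719780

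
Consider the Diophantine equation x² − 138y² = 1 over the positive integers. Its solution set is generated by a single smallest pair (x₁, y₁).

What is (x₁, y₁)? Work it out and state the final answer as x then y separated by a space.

47 4

√138 → a₀=11, period (1,2,1,22); ℓ=4 even so k=3
k=0  a_k=11  p_k/q_k = 11/1
k=1  a_k=1  p_k/q_k = 12/1
k=2  a_k=2  p_k/q_k = 35/3
k=3  a_k=1  p_k/q_k = 47/4
→ (47, 4).  Check: 47²=2209, 138·4²=2208, difference 1.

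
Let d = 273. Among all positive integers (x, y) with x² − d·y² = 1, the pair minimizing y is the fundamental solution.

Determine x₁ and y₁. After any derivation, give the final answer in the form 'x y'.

727 44

d=273: √d = [16; 1,1,10,1,1,32] (ℓ=6, even), read p_5/q_5
a_0=16:  p_0=16·1+0=16,  q_0=16·0+1=1
…
a_2=1:  p_2=1·17+16=33,  q_2=1·1+1=2
…
a_4=1:  p_4=1·347+33=380,  q_4=1·21+2=23
a_5=1:  p_5=1·380+347=727,  q_5=1·23+21=44
→ (727, 44).  Check: 727²=528529, 273·44²=528528, difference 1.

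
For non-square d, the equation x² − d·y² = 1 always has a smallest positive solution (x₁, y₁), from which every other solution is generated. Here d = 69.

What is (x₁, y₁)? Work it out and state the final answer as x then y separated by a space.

7775 936

d=69: √d = [8; 3,3,1,4,1,3,3,16] (ℓ=8, even), read p_7/q_7
k=0  a_k=8  p_k/q_k = 8/1
k=1  a_k=3  p_k/q_k = 25/3
…
k=3  a_k=1  p_k/q_k = 108/13
k=4  a_k=4  p_k/q_k = 515/62
k=5  a_k=1  p_k/q_k = 623/75
k=6  a_k=3  p_k/q_k = 2384/287
k=7  a_k=3  p_k/q_k = 7775/936
(x₁, y₁) = (7775, 936);  7775² − 69·936² = 1 ✓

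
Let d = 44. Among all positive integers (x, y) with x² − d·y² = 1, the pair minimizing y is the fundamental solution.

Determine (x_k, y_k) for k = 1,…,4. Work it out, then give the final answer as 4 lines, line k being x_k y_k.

199 30
79201 11940
31521799 4752090
12545596801 1891319880

d=44: √d = [6; 1,1,1,2,1,1,1,12] (ℓ=8, even), read p_7/q_7
a_0=6:  p_0=6·1+0=6,  q_0=6·0+1=1
…
a_3=1:  p_3=1·13+7=20,  q_3=1·2+1=3
…
a_6=1:  p_6=1·73+53=126,  q_6=1·11+8=19
a_7=1:  p_7=1·126+73=199,  q_7=1·19+11=30
→ (199, 30).  Check: 199²=39601, 44·30²=39600, difference 1.
(199+30√44)^2 = 79201 + 11940√44
(199+30√44)^3 = 31521799 + 4752090√44
(199+30√44)^4 = 12545596801 + 1891319880√44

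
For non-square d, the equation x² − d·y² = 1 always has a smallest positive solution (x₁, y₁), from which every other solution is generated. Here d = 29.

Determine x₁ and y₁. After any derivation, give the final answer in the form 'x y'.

[5; 2,1,1,2,10] for √29; ℓ=5 ⇒ convergent index 9
i=0: a=5 ⇒ p=5, q=1
…
i=2: a=1 ⇒ p=16, q=3
…
i=4: a=2 ⇒ p=70, q=13
i=5: a=10 ⇒ p=727, q=135
i=6: a=2 ⇒ p=1524, q=283
…
i=8: a=1 ⇒ p=3775, q=701
i=9: a=2 ⇒ p=9801, q=1820
→ (9801, 1820).  Check: 9801²=96059601, 29·1820²=96059600, difference 1.

9801 1820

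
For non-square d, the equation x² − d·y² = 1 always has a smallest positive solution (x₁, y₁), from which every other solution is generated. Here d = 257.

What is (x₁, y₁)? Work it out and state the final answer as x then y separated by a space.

513 32

d=257: √d = [16; 32] (ℓ=1, odd), read p_1/q_1
a_0=16:  p_0=16·1+0=16,  q_0=16·0+1=1
a_1=32:  p_1=32·16+1=513,  q_1=32·1+0=32
→ (513, 32).  Check: 513²=263169, 257·32²=263168, difference 1.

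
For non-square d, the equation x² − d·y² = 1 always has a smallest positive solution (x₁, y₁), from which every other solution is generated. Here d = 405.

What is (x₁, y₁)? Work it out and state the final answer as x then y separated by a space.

161 8

d=405: √d = [20; 8,40] (ℓ=2, even), read p_1/q_1
i=0: a=20 ⇒ p=20, q=1
i=1: a=8 ⇒ p=161, q=8
(x₁, y₁) = (161, 8);  161² − 405·8² = 1 ✓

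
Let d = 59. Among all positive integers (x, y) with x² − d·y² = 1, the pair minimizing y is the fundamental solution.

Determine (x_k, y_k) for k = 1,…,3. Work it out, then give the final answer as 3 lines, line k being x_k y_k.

√59 → a₀=7, period (1,2,7,2,1,14); ℓ=6 even so k=5
i=0: a=7 ⇒ p=7, q=1
…
i=4: a=2 ⇒ p=361, q=47
i=5: a=1 ⇒ p=530, q=69
(x₁, y₁) = (530, 69);  530² − 59·69² = 1 ✓
(530+69√59)^2 = 561799 + 73140√59
(530+69√59)^3 = 595506410 + 77528331√59

530 69
561799 73140
595506410 77528331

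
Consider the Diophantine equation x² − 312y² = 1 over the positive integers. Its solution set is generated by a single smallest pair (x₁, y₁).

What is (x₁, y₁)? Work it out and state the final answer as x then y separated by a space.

53 3

√312 → a₀=17, period (1,1,1,34); ℓ=4 even so k=3
step 0: (17, 1)  from 17·(1,0) + (0,1)
step 1: (18, 1)  from 1·(17,1) + (1,0)
step 2: (35, 2)  from 1·(18,1) + (17,1)
step 3: (53, 3)  from 1·(35,2) + (18,1)
→ (53, 3).  Check: 53²=2809, 312·3²=2808, difference 1.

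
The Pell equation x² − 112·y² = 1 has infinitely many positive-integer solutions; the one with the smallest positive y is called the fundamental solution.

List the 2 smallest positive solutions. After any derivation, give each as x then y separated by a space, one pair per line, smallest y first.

[10; 1,1,2,1,1,20] for √112; ℓ=6 ⇒ convergent index 5
a_0=10:  p_0=10·1+0=10,  q_0=10·0+1=1
…
a_3=2:  p_3=2·21+11=53,  q_3=2·2+1=5
a_4=1:  p_4=1·53+21=74,  q_4=1·5+2=7
a_5=1:  p_5=1·74+53=127,  q_5=1·7+5=12
fundamental: x₁=127, y₁=12  (since 16129 − 112·144 = 1)
(127+12√112)^2 = 32257 + 3048√112

127 12
32257 3048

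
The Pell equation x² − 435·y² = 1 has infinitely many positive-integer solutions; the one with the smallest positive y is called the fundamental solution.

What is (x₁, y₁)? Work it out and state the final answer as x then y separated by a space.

√435 = [20; 1,5,1,40, …], period ℓ=4 (even) → k=3
step 0: (20, 1)  from 20·(1,0) + (0,1)
…
step 2: (125, 6)  from 5·(21,1) + (20,1)
step 3: (146, 7)  from 1·(125,6) + (21,1)
→ (146, 7).  Check: 146²=21316, 435·7²=21315, difference 1.

146 7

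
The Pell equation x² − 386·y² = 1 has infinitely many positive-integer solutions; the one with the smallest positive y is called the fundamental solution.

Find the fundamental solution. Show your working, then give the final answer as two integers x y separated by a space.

111555 5678

[19; 1,1,1,4,1,18,1,4,1,1,1,38] for √386; ℓ=12 ⇒ convergent index 11
step 0: (19, 1)  from 19·(1,0) + (0,1)
step 1: (20, 1)  from 1·(19,1) + (1,0)
step 2: (39, 2)  from 1·(20,1) + (19,1)
step 3: (59, 3)  from 1·(39,2) + (20,1)
…
step 5: (334, 17)  from 1·(275,14) + (59,3)
…
step 8: (32771, 1668)  from 4·(6621,337) + (6287,320)
…
step 10: (72163, 3673)  from 1·(39392,2005) + (32771,1668)
step 11: (111555, 5678)  from 1·(72163,3673) + (39392,2005)
fundamental: x₁=111555, y₁=5678  (since 12444518025 − 386·32239684 = 1)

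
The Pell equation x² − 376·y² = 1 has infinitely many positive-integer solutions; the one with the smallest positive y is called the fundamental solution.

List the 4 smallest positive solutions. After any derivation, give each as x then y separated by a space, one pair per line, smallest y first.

2143295 110532
9187426914049 473805365880
39382732335491159615 2031009343327438668
168817626601983862467148801 8706104341013491514496240

√376 → a₀=19, period (2,1,1,3,1,…,1,2,38); ℓ=16 even so k=15
a_0=19:  p_0=19·1+0=19,  q_0=19·0+1=1
a_1=2:  p_1=2·19+1=39,  q_1=2·1+0=2
…
a_6=2:  p_6=2·446+349=1241,  q_6=2·23+18=64
…
a_9=2:  p_9=2·12953+2928=28834,  q_9=2·668+151=1487
…
a_12=3:  p_12=3·99455+70621=368986,  q_12=3·5129+3642=19029
…
a_14=1:  p_14=1·468441+368986=837427,  q_14=1·24158+19029=43187
a_15=2:  p_15=2·837427+468441=2143295,  q_15=2·43187+24158=110532
→ (2143295, 110532).  Check: 2143295²=4593713457025, 376·110532²=4593713457024, difference 1.
(x_2, y_2) = (2143295·2143295 + 376·110532·110532, 2143295·110532 + 110532·2143295) = (9187426914049, 473805365880)
(x_3, y_3) = (2143295·9187426914049 + 376·110532·473805365880, 2143295·473805365880 + 110532·9187426914049) = (39382732335491159615, 2031009343327438668)
(x_4, y_4) = (2143295·39382732335491159615 + 376·110532·2031009343327438668, 2143295·2031009343327438668 + 110532·39382732335491159615) = (168817626601983862467148801, 8706104341013491514496240)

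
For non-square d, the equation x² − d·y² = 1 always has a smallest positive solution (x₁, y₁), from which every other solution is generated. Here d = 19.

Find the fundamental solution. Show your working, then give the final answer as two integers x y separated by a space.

170 39

[4; 2,1,3,1,2,8] for √19; ℓ=6 ⇒ convergent index 5
step 0: (4, 1)  from 4·(1,0) + (0,1)
…
step 2: (13, 3)  from 1·(9,2) + (4,1)
…
step 4: (61, 14)  from 1·(48,11) + (13,3)
step 5: (170, 39)  from 2·(61,14) + (48,11)
→ (170, 39).  Check: 170²=28900, 19·39²=28899, difference 1.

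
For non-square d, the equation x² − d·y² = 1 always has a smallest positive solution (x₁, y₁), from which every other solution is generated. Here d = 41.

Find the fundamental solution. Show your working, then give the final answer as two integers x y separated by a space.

d=41: √d = [6; 2,2,12] (ℓ=3, odd), read p_5/q_5
k=0  a_k=6  p_k/q_k = 6/1
k=1  a_k=2  p_k/q_k = 13/2
k=2  a_k=2  p_k/q_k = 32/5
k=3  a_k=12  p_k/q_k = 397/62
k=4  a_k=2  p_k/q_k = 826/129
k=5  a_k=2  p_k/q_k = 2049/320
(x₁, y₁) = (2049, 320);  2049² − 41·320² = 1 ✓

2049 320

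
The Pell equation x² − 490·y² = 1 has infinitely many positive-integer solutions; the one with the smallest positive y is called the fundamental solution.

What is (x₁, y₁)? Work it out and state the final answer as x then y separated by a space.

√490 → a₀=22, period (7,2,1,4,4,4,1,2,7,44); ℓ=10 even so k=9
a_0=22:  p_0=22·1+0=22,  q_0=22·0+1=1
…
a_2=2:  p_2=2·155+22=332,  q_2=2·7+1=15
a_3=1:  p_3=1·332+155=487,  q_3=1·15+7=22
a_4=4:  p_4=4·487+332=2280,  q_4=4·22+15=103
…
a_7=1:  p_7=1·40708+9607=50315,  q_7=1·1839+434=2273
a_8=2:  p_8=2·50315+40708=141338,  q_8=2·2273+1839=6385
a_9=7:  p_9=7·141338+50315=1039681,  q_9=7·6385+2273=46968
(x₁, y₁) = (1039681, 46968);  1039681² − 490·46968² = 1 ✓

1039681 46968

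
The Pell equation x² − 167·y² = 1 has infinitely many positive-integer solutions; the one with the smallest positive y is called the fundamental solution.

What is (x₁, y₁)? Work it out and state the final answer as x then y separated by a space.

168 13

√167 = [12; 1,11,1,24, …], period ℓ=4 (even) → k=3
i=0: a=12 ⇒ p=12, q=1
i=1: a=1 ⇒ p=13, q=1
i=2: a=11 ⇒ p=155, q=12
i=3: a=1 ⇒ p=168, q=13
fundamental: x₁=168, y₁=13  (since 28224 − 167·169 = 1)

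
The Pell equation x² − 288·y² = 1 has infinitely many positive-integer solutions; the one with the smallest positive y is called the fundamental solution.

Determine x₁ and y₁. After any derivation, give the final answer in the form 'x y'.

17 1

[16; 1,32] for √288; ℓ=2 ⇒ convergent index 1
step 0: (16, 1)  from 16·(1,0) + (0,1)
step 1: (17, 1)  from 1·(16,1) + (1,0)
fundamental: x₁=17, y₁=1  (since 289 − 288·1 = 1)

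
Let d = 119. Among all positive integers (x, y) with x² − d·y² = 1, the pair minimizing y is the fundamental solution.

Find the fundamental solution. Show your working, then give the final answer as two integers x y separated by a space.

120 11

√119 = [10; 1,9,1,20, …], period ℓ=4 (even) → k=3
i=0: a=10 ⇒ p=10, q=1
i=1: a=1 ⇒ p=11, q=1
i=2: a=9 ⇒ p=109, q=10
i=3: a=1 ⇒ p=120, q=11
fundamental: x₁=120, y₁=11  (since 14400 − 119·121 = 1)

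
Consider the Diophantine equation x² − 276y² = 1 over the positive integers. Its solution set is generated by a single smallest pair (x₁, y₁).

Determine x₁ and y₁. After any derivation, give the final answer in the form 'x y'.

7775 468

√276 → a₀=16, period (1,1,1,1,2,2,2,1,1,1,1,32); ℓ=12 even so k=11
i=0: a=16 ⇒ p=16, q=1
…
i=5: a=2 ⇒ p=216, q=13
i=6: a=2 ⇒ p=515, q=31
i=7: a=2 ⇒ p=1246, q=75
…
i=10: a=1 ⇒ p=4768, q=287
i=11: a=1 ⇒ p=7775, q=468
(x₁, y₁) = (7775, 468);  7775² − 276·468² = 1 ✓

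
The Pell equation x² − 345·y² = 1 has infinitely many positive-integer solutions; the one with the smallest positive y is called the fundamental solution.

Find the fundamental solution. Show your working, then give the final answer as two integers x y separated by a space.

√345 → a₀=18, period (1,1,2,1,6,1,2,1,1,36); ℓ=10 even so k=9
a_0=18:  p_0=18·1+0=18,  q_0=18·0+1=1
…
a_2=1:  p_2=1·19+18=37,  q_2=1·1+1=2
…
a_4=1:  p_4=1·93+37=130,  q_4=1·5+2=7
a_5=6:  p_5=6·130+93=873,  q_5=6·7+5=47
…
a_7=2:  p_7=2·1003+873=2879,  q_7=2·54+47=155
a_8=1:  p_8=1·2879+1003=3882,  q_8=1·155+54=209
a_9=1:  p_9=1·3882+2879=6761,  q_9=1·209+155=364
fundamental: x₁=6761, y₁=364  (since 45711121 − 345·132496 = 1)

6761 364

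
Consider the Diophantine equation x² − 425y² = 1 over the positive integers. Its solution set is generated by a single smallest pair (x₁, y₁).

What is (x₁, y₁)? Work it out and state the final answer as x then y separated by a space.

d=425: √d = [20; 1,1,1,1,1,1,40] (ℓ=7, odd), read p_13/q_13
k=0  a_k=20  p_k/q_k = 20/1
k=1  a_k=1  p_k/q_k = 21/1
k=2  a_k=1  p_k/q_k = 41/2
k=3  a_k=1  p_k/q_k = 62/3
k=4  a_k=1  p_k/q_k = 103/5
…
k=6  a_k=1  p_k/q_k = 268/13
k=7  a_k=40  p_k/q_k = 10885/528
k=8  a_k=1  p_k/q_k = 11153/541
k=9  a_k=1  p_k/q_k = 22038/1069
k=10  a_k=1  p_k/q_k = 33191/1610
…
k=12  a_k=1  p_k/q_k = 88420/4289
k=13  a_k=1  p_k/q_k = 143649/6968
fundamental: x₁=143649, y₁=6968  (since 20635035201 − 425·48553024 = 1)

143649 6968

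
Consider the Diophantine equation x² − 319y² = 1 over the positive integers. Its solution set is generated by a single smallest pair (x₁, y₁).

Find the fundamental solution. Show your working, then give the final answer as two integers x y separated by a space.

d=319: √d = [17; 1,6,5,1,4,…,6,1,34] (ℓ=14, even), read p_13/q_13
a_0=17:  p_0=17·1+0=17,  q_0=17·0+1=1
…
a_8=3:  p_8=3·15628+11913=58797,  q_8=3·875+667=3292
a_9=4:  p_9=4·58797+15628=250816,  q_9=4·3292+875=14043
a_10=1:  p_10=1·250816+58797=309613,  q_10=1·14043+3292=17335
…
a_12=6:  p_12=6·1798881+309613=11102899,  q_12=6·100718+17335=621643
a_13=1:  p_13=1·11102899+1798881=12901780,  q_13=1·621643+100718=722361
fundamental: x₁=12901780, y₁=722361  (since 166455927168400 − 319·521805414321 = 1)

12901780 722361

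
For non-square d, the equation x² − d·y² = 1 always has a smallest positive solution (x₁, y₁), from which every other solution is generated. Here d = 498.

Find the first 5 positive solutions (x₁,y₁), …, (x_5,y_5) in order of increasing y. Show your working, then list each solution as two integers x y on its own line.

√498 → a₀=22, period (3,6,22,6,3,44); ℓ=6 even so k=5
k=0  a_k=22  p_k/q_k = 22/1
…
k=2  a_k=6  p_k/q_k = 424/19
k=3  a_k=22  p_k/q_k = 9395/421
k=4  a_k=6  p_k/q_k = 56794/2545
k=5  a_k=3  p_k/q_k = 179777/8056
→ (179777, 8056).  Check: 179777²=32319769729, 498·8056²=32319769728, difference 1.
(x_2, y_2) = (179777·179777 + 498·8056·8056, 179777·8056 + 8056·179777) = (64639539457, 2896567024)
(x_3, y_3) = (179777·64639539457 + 498·8056·2896567024, 179777·2896567024 + 8056·64639539457) = (23241404969742401, 1041472259739240)
(x_4, y_4) = (179777·23241404969742401 + 498·8056·1041472259739240, 179777·1041472259739240 + 8056·23241404969742401) = (8356540122426119709697, 374465516875386131936)
(x_5, y_5) = (179777·8356540122426119709697 + 498·8056·374465516875386131936, 179777·374465516875386131936 + 8056·8356540122426119709697) = (3004627427155559641130652737, 134640574453571113022377304)

179777 8056
64639539457 2896567024
23241404969742401 1041472259739240
8356540122426119709697 374465516875386131936
3004627427155559641130652737 134640574453571113022377304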